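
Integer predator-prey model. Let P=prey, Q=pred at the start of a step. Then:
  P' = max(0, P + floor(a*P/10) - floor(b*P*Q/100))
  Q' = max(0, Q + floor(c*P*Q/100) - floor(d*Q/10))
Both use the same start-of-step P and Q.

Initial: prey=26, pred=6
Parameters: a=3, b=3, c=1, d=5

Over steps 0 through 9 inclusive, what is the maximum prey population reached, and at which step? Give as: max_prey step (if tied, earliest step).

Step 1: prey: 26+7-4=29; pred: 6+1-3=4
Step 2: prey: 29+8-3=34; pred: 4+1-2=3
Step 3: prey: 34+10-3=41; pred: 3+1-1=3
Step 4: prey: 41+12-3=50; pred: 3+1-1=3
Step 5: prey: 50+15-4=61; pred: 3+1-1=3
Step 6: prey: 61+18-5=74; pred: 3+1-1=3
Step 7: prey: 74+22-6=90; pred: 3+2-1=4
Step 8: prey: 90+27-10=107; pred: 4+3-2=5
Step 9: prey: 107+32-16=123; pred: 5+5-2=8
Max prey = 123 at step 9

Answer: 123 9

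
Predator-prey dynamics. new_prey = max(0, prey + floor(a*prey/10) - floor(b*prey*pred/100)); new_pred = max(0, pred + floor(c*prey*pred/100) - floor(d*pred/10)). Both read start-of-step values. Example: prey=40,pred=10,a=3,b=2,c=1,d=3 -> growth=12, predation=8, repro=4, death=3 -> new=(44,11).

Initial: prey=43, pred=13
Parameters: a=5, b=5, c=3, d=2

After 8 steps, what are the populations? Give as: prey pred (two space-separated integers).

Step 1: prey: 43+21-27=37; pred: 13+16-2=27
Step 2: prey: 37+18-49=6; pred: 27+29-5=51
Step 3: prey: 6+3-15=0; pred: 51+9-10=50
Step 4: prey: 0+0-0=0; pred: 50+0-10=40
Step 5: prey: 0+0-0=0; pred: 40+0-8=32
Step 6: prey: 0+0-0=0; pred: 32+0-6=26
Step 7: prey: 0+0-0=0; pred: 26+0-5=21
Step 8: prey: 0+0-0=0; pred: 21+0-4=17

Answer: 0 17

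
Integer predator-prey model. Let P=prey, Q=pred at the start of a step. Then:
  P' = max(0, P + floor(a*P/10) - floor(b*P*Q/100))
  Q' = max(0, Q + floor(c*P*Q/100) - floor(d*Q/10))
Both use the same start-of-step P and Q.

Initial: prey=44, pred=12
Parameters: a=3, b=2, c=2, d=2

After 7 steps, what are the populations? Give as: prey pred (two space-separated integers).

Step 1: prey: 44+13-10=47; pred: 12+10-2=20
Step 2: prey: 47+14-18=43; pred: 20+18-4=34
Step 3: prey: 43+12-29=26; pred: 34+29-6=57
Step 4: prey: 26+7-29=4; pred: 57+29-11=75
Step 5: prey: 4+1-6=0; pred: 75+6-15=66
Step 6: prey: 0+0-0=0; pred: 66+0-13=53
Step 7: prey: 0+0-0=0; pred: 53+0-10=43

Answer: 0 43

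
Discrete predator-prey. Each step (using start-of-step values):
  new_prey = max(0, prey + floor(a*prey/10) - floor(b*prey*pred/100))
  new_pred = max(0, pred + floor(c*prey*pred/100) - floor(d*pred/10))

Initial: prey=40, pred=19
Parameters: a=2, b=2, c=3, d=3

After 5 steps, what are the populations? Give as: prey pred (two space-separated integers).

Step 1: prey: 40+8-15=33; pred: 19+22-5=36
Step 2: prey: 33+6-23=16; pred: 36+35-10=61
Step 3: prey: 16+3-19=0; pred: 61+29-18=72
Step 4: prey: 0+0-0=0; pred: 72+0-21=51
Step 5: prey: 0+0-0=0; pred: 51+0-15=36

Answer: 0 36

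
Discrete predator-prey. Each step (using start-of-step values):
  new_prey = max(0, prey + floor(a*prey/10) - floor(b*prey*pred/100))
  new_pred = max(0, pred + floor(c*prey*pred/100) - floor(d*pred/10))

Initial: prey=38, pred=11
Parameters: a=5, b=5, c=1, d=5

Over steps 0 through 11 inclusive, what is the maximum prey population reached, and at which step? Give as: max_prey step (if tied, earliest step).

Answer: 106 8

Derivation:
Step 1: prey: 38+19-20=37; pred: 11+4-5=10
Step 2: prey: 37+18-18=37; pred: 10+3-5=8
Step 3: prey: 37+18-14=41; pred: 8+2-4=6
Step 4: prey: 41+20-12=49; pred: 6+2-3=5
Step 5: prey: 49+24-12=61; pred: 5+2-2=5
Step 6: prey: 61+30-15=76; pred: 5+3-2=6
Step 7: prey: 76+38-22=92; pred: 6+4-3=7
Step 8: prey: 92+46-32=106; pred: 7+6-3=10
Step 9: prey: 106+53-53=106; pred: 10+10-5=15
Step 10: prey: 106+53-79=80; pred: 15+15-7=23
Step 11: prey: 80+40-92=28; pred: 23+18-11=30
Max prey = 106 at step 8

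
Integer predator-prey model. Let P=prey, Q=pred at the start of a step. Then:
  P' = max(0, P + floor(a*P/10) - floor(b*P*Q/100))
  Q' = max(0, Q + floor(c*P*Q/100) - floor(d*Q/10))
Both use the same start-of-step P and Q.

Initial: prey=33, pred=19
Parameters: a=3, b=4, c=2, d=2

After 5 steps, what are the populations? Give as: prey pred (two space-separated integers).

Step 1: prey: 33+9-25=17; pred: 19+12-3=28
Step 2: prey: 17+5-19=3; pred: 28+9-5=32
Step 3: prey: 3+0-3=0; pred: 32+1-6=27
Step 4: prey: 0+0-0=0; pred: 27+0-5=22
Step 5: prey: 0+0-0=0; pred: 22+0-4=18

Answer: 0 18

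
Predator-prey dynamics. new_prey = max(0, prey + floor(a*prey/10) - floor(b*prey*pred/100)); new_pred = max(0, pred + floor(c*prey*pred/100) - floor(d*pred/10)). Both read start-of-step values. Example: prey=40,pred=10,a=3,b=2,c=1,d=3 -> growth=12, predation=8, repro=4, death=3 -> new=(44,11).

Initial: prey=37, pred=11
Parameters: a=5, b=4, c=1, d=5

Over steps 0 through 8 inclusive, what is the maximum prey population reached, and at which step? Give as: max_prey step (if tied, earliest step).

Answer: 99 7

Derivation:
Step 1: prey: 37+18-16=39; pred: 11+4-5=10
Step 2: prey: 39+19-15=43; pred: 10+3-5=8
Step 3: prey: 43+21-13=51; pred: 8+3-4=7
Step 4: prey: 51+25-14=62; pred: 7+3-3=7
Step 5: prey: 62+31-17=76; pred: 7+4-3=8
Step 6: prey: 76+38-24=90; pred: 8+6-4=10
Step 7: prey: 90+45-36=99; pred: 10+9-5=14
Step 8: prey: 99+49-55=93; pred: 14+13-7=20
Max prey = 99 at step 7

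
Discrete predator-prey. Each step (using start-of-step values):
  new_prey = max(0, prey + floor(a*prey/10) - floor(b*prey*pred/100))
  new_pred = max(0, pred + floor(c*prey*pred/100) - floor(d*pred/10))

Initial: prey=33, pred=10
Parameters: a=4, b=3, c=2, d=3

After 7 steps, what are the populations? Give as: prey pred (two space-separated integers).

Step 1: prey: 33+13-9=37; pred: 10+6-3=13
Step 2: prey: 37+14-14=37; pred: 13+9-3=19
Step 3: prey: 37+14-21=30; pred: 19+14-5=28
Step 4: prey: 30+12-25=17; pred: 28+16-8=36
Step 5: prey: 17+6-18=5; pred: 36+12-10=38
Step 6: prey: 5+2-5=2; pred: 38+3-11=30
Step 7: prey: 2+0-1=1; pred: 30+1-9=22

Answer: 1 22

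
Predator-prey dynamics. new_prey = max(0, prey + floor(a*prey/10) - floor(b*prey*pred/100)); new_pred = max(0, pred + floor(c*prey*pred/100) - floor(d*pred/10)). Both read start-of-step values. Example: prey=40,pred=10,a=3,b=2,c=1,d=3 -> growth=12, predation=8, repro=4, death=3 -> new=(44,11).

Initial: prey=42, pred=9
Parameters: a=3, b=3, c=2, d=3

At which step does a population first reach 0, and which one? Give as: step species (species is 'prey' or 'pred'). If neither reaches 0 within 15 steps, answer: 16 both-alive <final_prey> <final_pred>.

Step 1: prey: 42+12-11=43; pred: 9+7-2=14
Step 2: prey: 43+12-18=37; pred: 14+12-4=22
Step 3: prey: 37+11-24=24; pred: 22+16-6=32
Step 4: prey: 24+7-23=8; pred: 32+15-9=38
Step 5: prey: 8+2-9=1; pred: 38+6-11=33
Step 6: prey: 1+0-0=1; pred: 33+0-9=24
Step 7: prey: 1+0-0=1; pred: 24+0-7=17
Step 8: prey: 1+0-0=1; pred: 17+0-5=12
Step 9: prey: 1+0-0=1; pred: 12+0-3=9
Step 10: prey: 1+0-0=1; pred: 9+0-2=7
Step 11: prey: 1+0-0=1; pred: 7+0-2=5
Step 12: prey: 1+0-0=1; pred: 5+0-1=4
Step 13: prey: 1+0-0=1; pred: 4+0-1=3
Step 14: prey: 1+0-0=1; pred: 3+0-0=3
Steps 15-15: state stable at prey=1, pred=3 (no change)
No extinction within 15 steps

Answer: 16 both-alive 1 3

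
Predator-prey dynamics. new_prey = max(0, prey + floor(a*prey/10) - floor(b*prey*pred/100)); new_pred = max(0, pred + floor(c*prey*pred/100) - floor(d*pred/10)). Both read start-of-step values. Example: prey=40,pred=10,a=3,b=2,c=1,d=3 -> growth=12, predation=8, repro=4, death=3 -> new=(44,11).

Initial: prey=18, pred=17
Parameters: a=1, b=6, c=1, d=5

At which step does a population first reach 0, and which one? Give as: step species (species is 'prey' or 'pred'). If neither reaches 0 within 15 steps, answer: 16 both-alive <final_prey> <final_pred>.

Answer: 16 both-alive 1 1

Derivation:
Step 1: prey: 18+1-18=1; pred: 17+3-8=12
Step 2: prey: 1+0-0=1; pred: 12+0-6=6
Step 3: prey: 1+0-0=1; pred: 6+0-3=3
Step 4: prey: 1+0-0=1; pred: 3+0-1=2
Step 5: prey: 1+0-0=1; pred: 2+0-1=1
Step 6: prey: 1+0-0=1; pred: 1+0-0=1
Steps 7-15: state stable at prey=1, pred=1 (no change)
No extinction within 15 steps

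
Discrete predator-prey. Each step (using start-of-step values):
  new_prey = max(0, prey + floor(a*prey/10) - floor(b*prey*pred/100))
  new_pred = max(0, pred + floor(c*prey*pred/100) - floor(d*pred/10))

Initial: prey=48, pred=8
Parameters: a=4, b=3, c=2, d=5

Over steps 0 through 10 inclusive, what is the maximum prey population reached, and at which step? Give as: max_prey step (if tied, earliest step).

Step 1: prey: 48+19-11=56; pred: 8+7-4=11
Step 2: prey: 56+22-18=60; pred: 11+12-5=18
Step 3: prey: 60+24-32=52; pred: 18+21-9=30
Step 4: prey: 52+20-46=26; pred: 30+31-15=46
Step 5: prey: 26+10-35=1; pred: 46+23-23=46
Step 6: prey: 1+0-1=0; pred: 46+0-23=23
Step 7: prey: 0+0-0=0; pred: 23+0-11=12
Step 8: prey: 0+0-0=0; pred: 12+0-6=6
Step 9: prey: 0+0-0=0; pred: 6+0-3=3
Step 10: prey: 0+0-0=0; pred: 3+0-1=2
Max prey = 60 at step 2

Answer: 60 2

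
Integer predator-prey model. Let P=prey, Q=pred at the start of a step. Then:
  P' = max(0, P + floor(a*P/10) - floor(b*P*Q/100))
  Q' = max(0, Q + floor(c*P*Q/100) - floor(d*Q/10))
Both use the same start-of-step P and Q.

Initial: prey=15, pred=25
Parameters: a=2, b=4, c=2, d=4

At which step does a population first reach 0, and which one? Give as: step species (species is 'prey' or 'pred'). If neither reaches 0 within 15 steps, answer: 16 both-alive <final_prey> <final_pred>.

Answer: 16 both-alive 1 2

Derivation:
Step 1: prey: 15+3-15=3; pred: 25+7-10=22
Step 2: prey: 3+0-2=1; pred: 22+1-8=15
Step 3: prey: 1+0-0=1; pred: 15+0-6=9
Step 4: prey: 1+0-0=1; pred: 9+0-3=6
Step 5: prey: 1+0-0=1; pred: 6+0-2=4
Step 6: prey: 1+0-0=1; pred: 4+0-1=3
Step 7: prey: 1+0-0=1; pred: 3+0-1=2
Step 8: prey: 1+0-0=1; pred: 2+0-0=2
Steps 9-15: state stable at prey=1, pred=2 (no change)
No extinction within 15 steps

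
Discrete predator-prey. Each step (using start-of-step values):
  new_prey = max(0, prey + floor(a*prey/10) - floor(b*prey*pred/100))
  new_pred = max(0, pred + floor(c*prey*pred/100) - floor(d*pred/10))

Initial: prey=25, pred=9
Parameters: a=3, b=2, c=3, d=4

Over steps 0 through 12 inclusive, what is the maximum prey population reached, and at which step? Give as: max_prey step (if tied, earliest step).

Step 1: prey: 25+7-4=28; pred: 9+6-3=12
Step 2: prey: 28+8-6=30; pred: 12+10-4=18
Step 3: prey: 30+9-10=29; pred: 18+16-7=27
Step 4: prey: 29+8-15=22; pred: 27+23-10=40
Step 5: prey: 22+6-17=11; pred: 40+26-16=50
Step 6: prey: 11+3-11=3; pred: 50+16-20=46
Step 7: prey: 3+0-2=1; pred: 46+4-18=32
Step 8: prey: 1+0-0=1; pred: 32+0-12=20
Step 9: prey: 1+0-0=1; pred: 20+0-8=12
Step 10: prey: 1+0-0=1; pred: 12+0-4=8
Step 11: prey: 1+0-0=1; pred: 8+0-3=5
Step 12: prey: 1+0-0=1; pred: 5+0-2=3
Max prey = 30 at step 2

Answer: 30 2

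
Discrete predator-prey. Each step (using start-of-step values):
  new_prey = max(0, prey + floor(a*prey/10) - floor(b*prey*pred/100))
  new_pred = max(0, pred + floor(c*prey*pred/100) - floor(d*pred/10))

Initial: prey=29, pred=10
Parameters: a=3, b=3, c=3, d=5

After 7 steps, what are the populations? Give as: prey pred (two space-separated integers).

Step 1: prey: 29+8-8=29; pred: 10+8-5=13
Step 2: prey: 29+8-11=26; pred: 13+11-6=18
Step 3: prey: 26+7-14=19; pred: 18+14-9=23
Step 4: prey: 19+5-13=11; pred: 23+13-11=25
Step 5: prey: 11+3-8=6; pred: 25+8-12=21
Step 6: prey: 6+1-3=4; pred: 21+3-10=14
Step 7: prey: 4+1-1=4; pred: 14+1-7=8

Answer: 4 8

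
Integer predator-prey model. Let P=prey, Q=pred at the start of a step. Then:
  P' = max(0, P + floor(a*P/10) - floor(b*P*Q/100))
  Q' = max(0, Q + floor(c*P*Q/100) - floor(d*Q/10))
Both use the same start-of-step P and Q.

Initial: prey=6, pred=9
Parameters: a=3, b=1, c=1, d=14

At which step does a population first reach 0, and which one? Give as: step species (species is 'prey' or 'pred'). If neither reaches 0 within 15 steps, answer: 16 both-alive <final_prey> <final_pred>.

Step 1: prey: 6+1-0=7; pred: 9+0-12=0
First extinction: pred at step 1

Answer: 1 pred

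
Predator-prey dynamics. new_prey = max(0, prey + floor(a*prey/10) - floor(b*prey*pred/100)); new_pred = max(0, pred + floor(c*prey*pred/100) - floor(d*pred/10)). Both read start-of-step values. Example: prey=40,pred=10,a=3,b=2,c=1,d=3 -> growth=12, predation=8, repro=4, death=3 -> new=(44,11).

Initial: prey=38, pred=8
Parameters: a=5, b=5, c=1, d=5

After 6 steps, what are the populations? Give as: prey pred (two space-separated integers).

Step 1: prey: 38+19-15=42; pred: 8+3-4=7
Step 2: prey: 42+21-14=49; pred: 7+2-3=6
Step 3: prey: 49+24-14=59; pred: 6+2-3=5
Step 4: prey: 59+29-14=74; pred: 5+2-2=5
Step 5: prey: 74+37-18=93; pred: 5+3-2=6
Step 6: prey: 93+46-27=112; pred: 6+5-3=8

Answer: 112 8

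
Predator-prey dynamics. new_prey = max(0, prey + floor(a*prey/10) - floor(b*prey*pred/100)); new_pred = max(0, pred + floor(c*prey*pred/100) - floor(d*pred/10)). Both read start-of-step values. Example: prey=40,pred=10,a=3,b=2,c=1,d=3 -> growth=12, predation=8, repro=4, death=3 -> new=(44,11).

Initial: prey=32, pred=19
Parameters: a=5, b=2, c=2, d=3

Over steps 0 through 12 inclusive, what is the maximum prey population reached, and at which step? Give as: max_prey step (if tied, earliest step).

Answer: 36 1

Derivation:
Step 1: prey: 32+16-12=36; pred: 19+12-5=26
Step 2: prey: 36+18-18=36; pred: 26+18-7=37
Step 3: prey: 36+18-26=28; pred: 37+26-11=52
Step 4: prey: 28+14-29=13; pred: 52+29-15=66
Step 5: prey: 13+6-17=2; pred: 66+17-19=64
Step 6: prey: 2+1-2=1; pred: 64+2-19=47
Step 7: prey: 1+0-0=1; pred: 47+0-14=33
Step 8: prey: 1+0-0=1; pred: 33+0-9=24
Step 9: prey: 1+0-0=1; pred: 24+0-7=17
Step 10: prey: 1+0-0=1; pred: 17+0-5=12
Step 11: prey: 1+0-0=1; pred: 12+0-3=9
Step 12: prey: 1+0-0=1; pred: 9+0-2=7
Max prey = 36 at step 1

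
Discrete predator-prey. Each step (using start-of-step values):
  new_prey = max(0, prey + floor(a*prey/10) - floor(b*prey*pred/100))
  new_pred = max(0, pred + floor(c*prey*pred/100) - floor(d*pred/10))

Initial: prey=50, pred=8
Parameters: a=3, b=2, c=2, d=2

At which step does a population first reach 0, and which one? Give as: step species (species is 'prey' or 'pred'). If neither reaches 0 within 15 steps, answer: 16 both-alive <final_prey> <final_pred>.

Answer: 5 prey

Derivation:
Step 1: prey: 50+15-8=57; pred: 8+8-1=15
Step 2: prey: 57+17-17=57; pred: 15+17-3=29
Step 3: prey: 57+17-33=41; pred: 29+33-5=57
Step 4: prey: 41+12-46=7; pred: 57+46-11=92
Step 5: prey: 7+2-12=0; pred: 92+12-18=86
First extinction: prey at step 5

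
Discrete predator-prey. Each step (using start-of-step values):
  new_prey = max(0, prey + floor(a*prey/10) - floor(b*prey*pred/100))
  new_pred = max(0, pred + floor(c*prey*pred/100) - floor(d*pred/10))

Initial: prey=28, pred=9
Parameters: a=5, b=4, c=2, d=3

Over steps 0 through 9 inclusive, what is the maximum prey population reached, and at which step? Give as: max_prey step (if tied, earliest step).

Answer: 33 2

Derivation:
Step 1: prey: 28+14-10=32; pred: 9+5-2=12
Step 2: prey: 32+16-15=33; pred: 12+7-3=16
Step 3: prey: 33+16-21=28; pred: 16+10-4=22
Step 4: prey: 28+14-24=18; pred: 22+12-6=28
Step 5: prey: 18+9-20=7; pred: 28+10-8=30
Step 6: prey: 7+3-8=2; pred: 30+4-9=25
Step 7: prey: 2+1-2=1; pred: 25+1-7=19
Step 8: prey: 1+0-0=1; pred: 19+0-5=14
Step 9: prey: 1+0-0=1; pred: 14+0-4=10
Max prey = 33 at step 2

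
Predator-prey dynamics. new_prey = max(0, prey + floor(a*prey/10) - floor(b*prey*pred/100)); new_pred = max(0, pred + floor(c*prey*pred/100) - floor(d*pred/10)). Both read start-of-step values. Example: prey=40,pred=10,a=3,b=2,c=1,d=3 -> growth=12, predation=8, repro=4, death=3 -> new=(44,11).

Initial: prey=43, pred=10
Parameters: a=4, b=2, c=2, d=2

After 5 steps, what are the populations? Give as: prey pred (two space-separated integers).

Step 1: prey: 43+17-8=52; pred: 10+8-2=16
Step 2: prey: 52+20-16=56; pred: 16+16-3=29
Step 3: prey: 56+22-32=46; pred: 29+32-5=56
Step 4: prey: 46+18-51=13; pred: 56+51-11=96
Step 5: prey: 13+5-24=0; pred: 96+24-19=101

Answer: 0 101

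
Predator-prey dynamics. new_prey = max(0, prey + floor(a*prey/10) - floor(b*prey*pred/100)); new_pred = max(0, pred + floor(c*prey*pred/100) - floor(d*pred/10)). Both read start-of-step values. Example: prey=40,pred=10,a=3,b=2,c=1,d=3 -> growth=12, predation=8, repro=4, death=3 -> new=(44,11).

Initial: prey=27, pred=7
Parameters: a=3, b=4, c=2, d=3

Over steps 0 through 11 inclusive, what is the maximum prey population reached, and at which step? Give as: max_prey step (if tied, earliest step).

Step 1: prey: 27+8-7=28; pred: 7+3-2=8
Step 2: prey: 28+8-8=28; pred: 8+4-2=10
Step 3: prey: 28+8-11=25; pred: 10+5-3=12
Step 4: prey: 25+7-12=20; pred: 12+6-3=15
Step 5: prey: 20+6-12=14; pred: 15+6-4=17
Step 6: prey: 14+4-9=9; pred: 17+4-5=16
Step 7: prey: 9+2-5=6; pred: 16+2-4=14
Step 8: prey: 6+1-3=4; pred: 14+1-4=11
Step 9: prey: 4+1-1=4; pred: 11+0-3=8
Step 10: prey: 4+1-1=4; pred: 8+0-2=6
Step 11: prey: 4+1-0=5; pred: 6+0-1=5
Max prey = 28 at step 1

Answer: 28 1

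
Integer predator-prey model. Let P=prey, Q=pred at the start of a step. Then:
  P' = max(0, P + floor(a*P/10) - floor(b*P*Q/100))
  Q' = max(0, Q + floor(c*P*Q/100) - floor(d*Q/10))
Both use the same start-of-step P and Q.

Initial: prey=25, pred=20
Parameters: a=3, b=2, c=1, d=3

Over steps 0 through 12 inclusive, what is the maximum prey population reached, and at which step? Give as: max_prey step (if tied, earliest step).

Answer: 35 12

Derivation:
Step 1: prey: 25+7-10=22; pred: 20+5-6=19
Step 2: prey: 22+6-8=20; pred: 19+4-5=18
Step 3: prey: 20+6-7=19; pred: 18+3-5=16
Step 4: prey: 19+5-6=18; pred: 16+3-4=15
Step 5: prey: 18+5-5=18; pred: 15+2-4=13
Step 6: prey: 18+5-4=19; pred: 13+2-3=12
Step 7: prey: 19+5-4=20; pred: 12+2-3=11
Step 8: prey: 20+6-4=22; pred: 11+2-3=10
Step 9: prey: 22+6-4=24; pred: 10+2-3=9
Step 10: prey: 24+7-4=27; pred: 9+2-2=9
Step 11: prey: 27+8-4=31; pred: 9+2-2=9
Step 12: prey: 31+9-5=35; pred: 9+2-2=9
Max prey = 35 at step 12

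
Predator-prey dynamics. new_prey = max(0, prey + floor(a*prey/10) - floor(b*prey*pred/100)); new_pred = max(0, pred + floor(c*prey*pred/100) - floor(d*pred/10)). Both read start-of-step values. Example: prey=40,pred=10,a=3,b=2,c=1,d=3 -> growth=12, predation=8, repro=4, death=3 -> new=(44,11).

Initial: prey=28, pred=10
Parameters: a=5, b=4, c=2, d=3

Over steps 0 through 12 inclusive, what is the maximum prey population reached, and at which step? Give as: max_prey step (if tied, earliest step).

Answer: 32 2

Derivation:
Step 1: prey: 28+14-11=31; pred: 10+5-3=12
Step 2: prey: 31+15-14=32; pred: 12+7-3=16
Step 3: prey: 32+16-20=28; pred: 16+10-4=22
Step 4: prey: 28+14-24=18; pred: 22+12-6=28
Step 5: prey: 18+9-20=7; pred: 28+10-8=30
Step 6: prey: 7+3-8=2; pred: 30+4-9=25
Step 7: prey: 2+1-2=1; pred: 25+1-7=19
Step 8: prey: 1+0-0=1; pred: 19+0-5=14
Step 9: prey: 1+0-0=1; pred: 14+0-4=10
Step 10: prey: 1+0-0=1; pred: 10+0-3=7
Step 11: prey: 1+0-0=1; pred: 7+0-2=5
Step 12: prey: 1+0-0=1; pred: 5+0-1=4
Max prey = 32 at step 2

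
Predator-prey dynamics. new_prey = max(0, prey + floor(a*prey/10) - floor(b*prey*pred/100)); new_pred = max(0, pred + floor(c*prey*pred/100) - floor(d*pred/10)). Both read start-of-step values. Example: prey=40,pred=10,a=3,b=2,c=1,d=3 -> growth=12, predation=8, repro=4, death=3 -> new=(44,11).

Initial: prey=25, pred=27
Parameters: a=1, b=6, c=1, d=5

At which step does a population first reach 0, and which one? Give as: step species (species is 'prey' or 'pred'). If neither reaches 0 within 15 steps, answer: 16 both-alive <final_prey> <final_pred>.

Step 1: prey: 25+2-40=0; pred: 27+6-13=20
First extinction: prey at step 1

Answer: 1 prey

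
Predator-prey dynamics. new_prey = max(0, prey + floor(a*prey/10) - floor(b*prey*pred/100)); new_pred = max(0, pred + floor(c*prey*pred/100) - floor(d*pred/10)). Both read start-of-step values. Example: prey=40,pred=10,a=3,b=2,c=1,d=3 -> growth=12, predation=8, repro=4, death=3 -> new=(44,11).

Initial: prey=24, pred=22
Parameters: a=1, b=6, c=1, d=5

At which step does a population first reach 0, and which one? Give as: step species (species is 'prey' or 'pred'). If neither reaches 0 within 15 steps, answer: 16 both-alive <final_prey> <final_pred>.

Step 1: prey: 24+2-31=0; pred: 22+5-11=16
First extinction: prey at step 1

Answer: 1 prey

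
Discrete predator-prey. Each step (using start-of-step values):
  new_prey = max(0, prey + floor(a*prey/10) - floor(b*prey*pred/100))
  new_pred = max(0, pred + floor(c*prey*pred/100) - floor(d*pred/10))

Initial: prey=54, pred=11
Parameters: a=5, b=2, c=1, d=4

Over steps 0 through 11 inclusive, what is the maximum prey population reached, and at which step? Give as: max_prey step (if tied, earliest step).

Step 1: prey: 54+27-11=70; pred: 11+5-4=12
Step 2: prey: 70+35-16=89; pred: 12+8-4=16
Step 3: prey: 89+44-28=105; pred: 16+14-6=24
Step 4: prey: 105+52-50=107; pred: 24+25-9=40
Step 5: prey: 107+53-85=75; pred: 40+42-16=66
Step 6: prey: 75+37-99=13; pred: 66+49-26=89
Step 7: prey: 13+6-23=0; pred: 89+11-35=65
Step 8: prey: 0+0-0=0; pred: 65+0-26=39
Step 9: prey: 0+0-0=0; pred: 39+0-15=24
Step 10: prey: 0+0-0=0; pred: 24+0-9=15
Step 11: prey: 0+0-0=0; pred: 15+0-6=9
Max prey = 107 at step 4

Answer: 107 4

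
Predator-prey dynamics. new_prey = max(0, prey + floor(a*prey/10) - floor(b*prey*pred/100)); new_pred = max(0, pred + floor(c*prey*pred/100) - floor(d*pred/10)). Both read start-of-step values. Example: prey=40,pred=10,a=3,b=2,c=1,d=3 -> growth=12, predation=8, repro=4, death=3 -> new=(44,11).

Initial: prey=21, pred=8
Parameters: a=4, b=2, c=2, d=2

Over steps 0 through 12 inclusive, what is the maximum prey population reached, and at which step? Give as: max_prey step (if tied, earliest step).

Step 1: prey: 21+8-3=26; pred: 8+3-1=10
Step 2: prey: 26+10-5=31; pred: 10+5-2=13
Step 3: prey: 31+12-8=35; pred: 13+8-2=19
Step 4: prey: 35+14-13=36; pred: 19+13-3=29
Step 5: prey: 36+14-20=30; pred: 29+20-5=44
Step 6: prey: 30+12-26=16; pred: 44+26-8=62
Step 7: prey: 16+6-19=3; pred: 62+19-12=69
Step 8: prey: 3+1-4=0; pred: 69+4-13=60
Step 9: prey: 0+0-0=0; pred: 60+0-12=48
Step 10: prey: 0+0-0=0; pred: 48+0-9=39
Step 11: prey: 0+0-0=0; pred: 39+0-7=32
Step 12: prey: 0+0-0=0; pred: 32+0-6=26
Max prey = 36 at step 4

Answer: 36 4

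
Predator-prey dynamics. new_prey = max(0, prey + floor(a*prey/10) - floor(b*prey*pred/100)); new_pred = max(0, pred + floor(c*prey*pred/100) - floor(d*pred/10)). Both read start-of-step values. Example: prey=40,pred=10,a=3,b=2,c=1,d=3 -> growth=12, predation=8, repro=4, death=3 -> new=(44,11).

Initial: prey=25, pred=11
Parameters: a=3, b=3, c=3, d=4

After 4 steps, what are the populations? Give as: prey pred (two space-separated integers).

Step 1: prey: 25+7-8=24; pred: 11+8-4=15
Step 2: prey: 24+7-10=21; pred: 15+10-6=19
Step 3: prey: 21+6-11=16; pred: 19+11-7=23
Step 4: prey: 16+4-11=9; pred: 23+11-9=25

Answer: 9 25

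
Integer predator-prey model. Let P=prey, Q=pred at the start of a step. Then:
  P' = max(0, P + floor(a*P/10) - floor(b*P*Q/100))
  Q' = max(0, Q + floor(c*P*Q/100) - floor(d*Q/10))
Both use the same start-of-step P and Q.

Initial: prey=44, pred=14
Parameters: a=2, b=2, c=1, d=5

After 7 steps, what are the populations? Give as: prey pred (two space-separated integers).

Step 1: prey: 44+8-12=40; pred: 14+6-7=13
Step 2: prey: 40+8-10=38; pred: 13+5-6=12
Step 3: prey: 38+7-9=36; pred: 12+4-6=10
Step 4: prey: 36+7-7=36; pred: 10+3-5=8
Step 5: prey: 36+7-5=38; pred: 8+2-4=6
Step 6: prey: 38+7-4=41; pred: 6+2-3=5
Step 7: prey: 41+8-4=45; pred: 5+2-2=5

Answer: 45 5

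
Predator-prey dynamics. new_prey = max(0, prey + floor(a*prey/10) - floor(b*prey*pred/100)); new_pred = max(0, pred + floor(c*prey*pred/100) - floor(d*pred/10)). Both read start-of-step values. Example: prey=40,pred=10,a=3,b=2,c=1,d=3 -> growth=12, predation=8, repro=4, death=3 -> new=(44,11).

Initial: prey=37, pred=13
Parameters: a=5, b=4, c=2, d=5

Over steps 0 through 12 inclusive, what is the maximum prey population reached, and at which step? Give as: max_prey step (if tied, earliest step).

Step 1: prey: 37+18-19=36; pred: 13+9-6=16
Step 2: prey: 36+18-23=31; pred: 16+11-8=19
Step 3: prey: 31+15-23=23; pred: 19+11-9=21
Step 4: prey: 23+11-19=15; pred: 21+9-10=20
Step 5: prey: 15+7-12=10; pred: 20+6-10=16
Step 6: prey: 10+5-6=9; pred: 16+3-8=11
Step 7: prey: 9+4-3=10; pred: 11+1-5=7
Step 8: prey: 10+5-2=13; pred: 7+1-3=5
Step 9: prey: 13+6-2=17; pred: 5+1-2=4
Step 10: prey: 17+8-2=23; pred: 4+1-2=3
Step 11: prey: 23+11-2=32; pred: 3+1-1=3
Step 12: prey: 32+16-3=45; pred: 3+1-1=3
Max prey = 45 at step 12

Answer: 45 12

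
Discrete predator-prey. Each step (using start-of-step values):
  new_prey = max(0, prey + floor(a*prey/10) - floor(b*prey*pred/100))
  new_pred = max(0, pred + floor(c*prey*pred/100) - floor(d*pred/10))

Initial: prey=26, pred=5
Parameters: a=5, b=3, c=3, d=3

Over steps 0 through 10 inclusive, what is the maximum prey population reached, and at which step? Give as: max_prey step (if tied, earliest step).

Answer: 54 3

Derivation:
Step 1: prey: 26+13-3=36; pred: 5+3-1=7
Step 2: prey: 36+18-7=47; pred: 7+7-2=12
Step 3: prey: 47+23-16=54; pred: 12+16-3=25
Step 4: prey: 54+27-40=41; pred: 25+40-7=58
Step 5: prey: 41+20-71=0; pred: 58+71-17=112
Step 6: prey: 0+0-0=0; pred: 112+0-33=79
Step 7: prey: 0+0-0=0; pred: 79+0-23=56
Step 8: prey: 0+0-0=0; pred: 56+0-16=40
Step 9: prey: 0+0-0=0; pred: 40+0-12=28
Step 10: prey: 0+0-0=0; pred: 28+0-8=20
Max prey = 54 at step 3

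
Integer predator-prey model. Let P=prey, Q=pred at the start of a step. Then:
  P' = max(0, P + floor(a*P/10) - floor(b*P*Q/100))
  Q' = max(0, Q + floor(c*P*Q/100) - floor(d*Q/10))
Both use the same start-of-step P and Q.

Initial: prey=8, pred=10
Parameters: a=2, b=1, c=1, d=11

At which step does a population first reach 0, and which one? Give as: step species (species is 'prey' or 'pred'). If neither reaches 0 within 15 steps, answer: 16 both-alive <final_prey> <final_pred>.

Step 1: prey: 8+1-0=9; pred: 10+0-11=0
First extinction: pred at step 1

Answer: 1 pred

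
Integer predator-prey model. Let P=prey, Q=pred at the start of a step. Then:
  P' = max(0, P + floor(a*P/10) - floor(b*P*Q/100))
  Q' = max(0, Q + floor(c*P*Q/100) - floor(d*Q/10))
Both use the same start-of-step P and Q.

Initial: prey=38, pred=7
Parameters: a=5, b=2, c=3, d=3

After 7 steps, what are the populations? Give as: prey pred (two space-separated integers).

Answer: 0 77

Derivation:
Step 1: prey: 38+19-5=52; pred: 7+7-2=12
Step 2: prey: 52+26-12=66; pred: 12+18-3=27
Step 3: prey: 66+33-35=64; pred: 27+53-8=72
Step 4: prey: 64+32-92=4; pred: 72+138-21=189
Step 5: prey: 4+2-15=0; pred: 189+22-56=155
Step 6: prey: 0+0-0=0; pred: 155+0-46=109
Step 7: prey: 0+0-0=0; pred: 109+0-32=77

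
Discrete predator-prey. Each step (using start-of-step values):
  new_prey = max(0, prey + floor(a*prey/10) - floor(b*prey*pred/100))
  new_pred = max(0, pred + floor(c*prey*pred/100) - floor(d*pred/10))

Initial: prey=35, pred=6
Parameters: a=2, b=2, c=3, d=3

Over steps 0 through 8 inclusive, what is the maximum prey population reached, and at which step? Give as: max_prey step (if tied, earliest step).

Answer: 38 1

Derivation:
Step 1: prey: 35+7-4=38; pred: 6+6-1=11
Step 2: prey: 38+7-8=37; pred: 11+12-3=20
Step 3: prey: 37+7-14=30; pred: 20+22-6=36
Step 4: prey: 30+6-21=15; pred: 36+32-10=58
Step 5: prey: 15+3-17=1; pred: 58+26-17=67
Step 6: prey: 1+0-1=0; pred: 67+2-20=49
Step 7: prey: 0+0-0=0; pred: 49+0-14=35
Step 8: prey: 0+0-0=0; pred: 35+0-10=25
Max prey = 38 at step 1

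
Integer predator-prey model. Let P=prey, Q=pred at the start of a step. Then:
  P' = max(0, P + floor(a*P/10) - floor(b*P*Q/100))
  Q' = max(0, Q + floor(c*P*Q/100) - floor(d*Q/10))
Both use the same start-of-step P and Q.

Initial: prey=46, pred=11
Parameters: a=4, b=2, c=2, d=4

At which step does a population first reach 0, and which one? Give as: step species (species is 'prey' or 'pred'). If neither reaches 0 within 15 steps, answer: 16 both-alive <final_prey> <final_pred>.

Step 1: prey: 46+18-10=54; pred: 11+10-4=17
Step 2: prey: 54+21-18=57; pred: 17+18-6=29
Step 3: prey: 57+22-33=46; pred: 29+33-11=51
Step 4: prey: 46+18-46=18; pred: 51+46-20=77
Step 5: prey: 18+7-27=0; pred: 77+27-30=74
First extinction: prey at step 5

Answer: 5 prey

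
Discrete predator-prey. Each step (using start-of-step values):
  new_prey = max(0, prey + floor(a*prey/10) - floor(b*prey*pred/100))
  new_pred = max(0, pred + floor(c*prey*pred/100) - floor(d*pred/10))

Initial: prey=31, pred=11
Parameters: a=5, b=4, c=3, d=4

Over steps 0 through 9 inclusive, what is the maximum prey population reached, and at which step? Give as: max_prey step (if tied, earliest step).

Answer: 33 1

Derivation:
Step 1: prey: 31+15-13=33; pred: 11+10-4=17
Step 2: prey: 33+16-22=27; pred: 17+16-6=27
Step 3: prey: 27+13-29=11; pred: 27+21-10=38
Step 4: prey: 11+5-16=0; pred: 38+12-15=35
Step 5: prey: 0+0-0=0; pred: 35+0-14=21
Step 6: prey: 0+0-0=0; pred: 21+0-8=13
Step 7: prey: 0+0-0=0; pred: 13+0-5=8
Step 8: prey: 0+0-0=0; pred: 8+0-3=5
Step 9: prey: 0+0-0=0; pred: 5+0-2=3
Max prey = 33 at step 1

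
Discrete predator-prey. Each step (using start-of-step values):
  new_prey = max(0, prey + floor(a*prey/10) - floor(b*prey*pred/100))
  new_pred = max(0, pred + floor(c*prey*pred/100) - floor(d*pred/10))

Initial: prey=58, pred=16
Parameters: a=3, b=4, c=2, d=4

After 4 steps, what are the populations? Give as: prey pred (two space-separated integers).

Answer: 0 17

Derivation:
Step 1: prey: 58+17-37=38; pred: 16+18-6=28
Step 2: prey: 38+11-42=7; pred: 28+21-11=38
Step 3: prey: 7+2-10=0; pred: 38+5-15=28
Step 4: prey: 0+0-0=0; pred: 28+0-11=17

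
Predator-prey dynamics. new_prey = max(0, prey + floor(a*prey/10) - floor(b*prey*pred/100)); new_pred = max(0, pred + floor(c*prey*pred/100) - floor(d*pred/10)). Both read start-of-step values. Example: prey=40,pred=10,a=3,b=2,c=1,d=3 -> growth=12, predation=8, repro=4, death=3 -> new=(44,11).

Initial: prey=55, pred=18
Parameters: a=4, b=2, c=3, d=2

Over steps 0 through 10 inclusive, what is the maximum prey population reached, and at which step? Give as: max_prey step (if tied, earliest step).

Answer: 58 1

Derivation:
Step 1: prey: 55+22-19=58; pred: 18+29-3=44
Step 2: prey: 58+23-51=30; pred: 44+76-8=112
Step 3: prey: 30+12-67=0; pred: 112+100-22=190
Step 4: prey: 0+0-0=0; pred: 190+0-38=152
Step 5: prey: 0+0-0=0; pred: 152+0-30=122
Step 6: prey: 0+0-0=0; pred: 122+0-24=98
Step 7: prey: 0+0-0=0; pred: 98+0-19=79
Step 8: prey: 0+0-0=0; pred: 79+0-15=64
Step 9: prey: 0+0-0=0; pred: 64+0-12=52
Step 10: prey: 0+0-0=0; pred: 52+0-10=42
Max prey = 58 at step 1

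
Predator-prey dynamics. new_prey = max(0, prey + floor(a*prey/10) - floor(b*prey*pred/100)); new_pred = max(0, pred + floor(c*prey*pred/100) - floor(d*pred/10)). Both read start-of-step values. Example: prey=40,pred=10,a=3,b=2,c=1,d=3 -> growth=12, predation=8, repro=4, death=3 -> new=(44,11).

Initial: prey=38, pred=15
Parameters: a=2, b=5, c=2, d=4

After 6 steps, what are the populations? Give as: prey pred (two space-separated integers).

Answer: 1 3

Derivation:
Step 1: prey: 38+7-28=17; pred: 15+11-6=20
Step 2: prey: 17+3-17=3; pred: 20+6-8=18
Step 3: prey: 3+0-2=1; pred: 18+1-7=12
Step 4: prey: 1+0-0=1; pred: 12+0-4=8
Step 5: prey: 1+0-0=1; pred: 8+0-3=5
Step 6: prey: 1+0-0=1; pred: 5+0-2=3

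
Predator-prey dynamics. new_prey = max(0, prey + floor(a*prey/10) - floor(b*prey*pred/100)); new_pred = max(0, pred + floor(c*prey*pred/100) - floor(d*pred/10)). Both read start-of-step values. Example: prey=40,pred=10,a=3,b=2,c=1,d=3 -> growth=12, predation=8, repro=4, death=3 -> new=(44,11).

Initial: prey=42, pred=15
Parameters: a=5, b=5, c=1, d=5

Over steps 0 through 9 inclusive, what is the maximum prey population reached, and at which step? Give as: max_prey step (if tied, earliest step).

Answer: 104 9

Derivation:
Step 1: prey: 42+21-31=32; pred: 15+6-7=14
Step 2: prey: 32+16-22=26; pred: 14+4-7=11
Step 3: prey: 26+13-14=25; pred: 11+2-5=8
Step 4: prey: 25+12-10=27; pred: 8+2-4=6
Step 5: prey: 27+13-8=32; pred: 6+1-3=4
Step 6: prey: 32+16-6=42; pred: 4+1-2=3
Step 7: prey: 42+21-6=57; pred: 3+1-1=3
Step 8: prey: 57+28-8=77; pred: 3+1-1=3
Step 9: prey: 77+38-11=104; pred: 3+2-1=4
Max prey = 104 at step 9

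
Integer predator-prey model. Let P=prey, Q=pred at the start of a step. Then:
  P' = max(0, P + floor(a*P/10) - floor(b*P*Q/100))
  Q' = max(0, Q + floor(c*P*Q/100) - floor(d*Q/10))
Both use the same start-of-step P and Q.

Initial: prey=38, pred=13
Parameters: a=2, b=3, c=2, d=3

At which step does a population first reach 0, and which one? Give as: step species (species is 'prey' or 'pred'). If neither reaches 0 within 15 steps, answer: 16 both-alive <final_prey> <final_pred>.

Answer: 16 both-alive 1 3

Derivation:
Step 1: prey: 38+7-14=31; pred: 13+9-3=19
Step 2: prey: 31+6-17=20; pred: 19+11-5=25
Step 3: prey: 20+4-15=9; pred: 25+10-7=28
Step 4: prey: 9+1-7=3; pred: 28+5-8=25
Step 5: prey: 3+0-2=1; pred: 25+1-7=19
Step 6: prey: 1+0-0=1; pred: 19+0-5=14
Step 7: prey: 1+0-0=1; pred: 14+0-4=10
Step 8: prey: 1+0-0=1; pred: 10+0-3=7
Step 9: prey: 1+0-0=1; pred: 7+0-2=5
Step 10: prey: 1+0-0=1; pred: 5+0-1=4
Step 11: prey: 1+0-0=1; pred: 4+0-1=3
Step 12: prey: 1+0-0=1; pred: 3+0-0=3
Steps 13-15: state stable at prey=1, pred=3 (no change)
No extinction within 15 steps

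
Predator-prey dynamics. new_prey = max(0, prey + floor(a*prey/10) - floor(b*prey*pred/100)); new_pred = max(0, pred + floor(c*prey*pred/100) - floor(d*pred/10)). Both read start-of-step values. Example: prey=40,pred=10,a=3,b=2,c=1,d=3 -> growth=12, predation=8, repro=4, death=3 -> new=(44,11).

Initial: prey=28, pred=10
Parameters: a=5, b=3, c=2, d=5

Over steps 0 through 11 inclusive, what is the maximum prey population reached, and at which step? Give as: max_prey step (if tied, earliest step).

Answer: 51 4

Derivation:
Step 1: prey: 28+14-8=34; pred: 10+5-5=10
Step 2: prey: 34+17-10=41; pred: 10+6-5=11
Step 3: prey: 41+20-13=48; pred: 11+9-5=15
Step 4: prey: 48+24-21=51; pred: 15+14-7=22
Step 5: prey: 51+25-33=43; pred: 22+22-11=33
Step 6: prey: 43+21-42=22; pred: 33+28-16=45
Step 7: prey: 22+11-29=4; pred: 45+19-22=42
Step 8: prey: 4+2-5=1; pred: 42+3-21=24
Step 9: prey: 1+0-0=1; pred: 24+0-12=12
Step 10: prey: 1+0-0=1; pred: 12+0-6=6
Step 11: prey: 1+0-0=1; pred: 6+0-3=3
Max prey = 51 at step 4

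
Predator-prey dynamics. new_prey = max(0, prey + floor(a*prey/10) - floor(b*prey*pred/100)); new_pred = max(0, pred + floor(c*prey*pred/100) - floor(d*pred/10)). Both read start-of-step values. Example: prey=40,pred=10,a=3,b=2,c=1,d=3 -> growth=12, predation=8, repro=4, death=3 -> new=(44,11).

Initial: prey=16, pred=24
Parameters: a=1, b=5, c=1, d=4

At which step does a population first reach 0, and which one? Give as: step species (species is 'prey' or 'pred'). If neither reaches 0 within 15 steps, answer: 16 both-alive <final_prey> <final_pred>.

Answer: 1 prey

Derivation:
Step 1: prey: 16+1-19=0; pred: 24+3-9=18
First extinction: prey at step 1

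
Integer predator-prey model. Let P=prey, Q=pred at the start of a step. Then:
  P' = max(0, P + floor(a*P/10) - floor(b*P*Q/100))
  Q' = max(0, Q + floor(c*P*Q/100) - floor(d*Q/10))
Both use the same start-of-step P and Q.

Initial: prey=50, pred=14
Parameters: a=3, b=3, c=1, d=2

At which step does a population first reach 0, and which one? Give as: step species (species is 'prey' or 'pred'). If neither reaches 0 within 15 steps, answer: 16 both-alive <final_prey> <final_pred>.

Step 1: prey: 50+15-21=44; pred: 14+7-2=19
Step 2: prey: 44+13-25=32; pred: 19+8-3=24
Step 3: prey: 32+9-23=18; pred: 24+7-4=27
Step 4: prey: 18+5-14=9; pred: 27+4-5=26
Step 5: prey: 9+2-7=4; pred: 26+2-5=23
Step 6: prey: 4+1-2=3; pred: 23+0-4=19
Step 7: prey: 3+0-1=2; pred: 19+0-3=16
Step 8: prey: 2+0-0=2; pred: 16+0-3=13
Step 9: prey: 2+0-0=2; pred: 13+0-2=11
Step 10: prey: 2+0-0=2; pred: 11+0-2=9
Step 11: prey: 2+0-0=2; pred: 9+0-1=8
Step 12: prey: 2+0-0=2; pred: 8+0-1=7
Step 13: prey: 2+0-0=2; pred: 7+0-1=6
Step 14: prey: 2+0-0=2; pred: 6+0-1=5
Step 15: prey: 2+0-0=2; pred: 5+0-1=4
No extinction within 15 steps

Answer: 16 both-alive 2 4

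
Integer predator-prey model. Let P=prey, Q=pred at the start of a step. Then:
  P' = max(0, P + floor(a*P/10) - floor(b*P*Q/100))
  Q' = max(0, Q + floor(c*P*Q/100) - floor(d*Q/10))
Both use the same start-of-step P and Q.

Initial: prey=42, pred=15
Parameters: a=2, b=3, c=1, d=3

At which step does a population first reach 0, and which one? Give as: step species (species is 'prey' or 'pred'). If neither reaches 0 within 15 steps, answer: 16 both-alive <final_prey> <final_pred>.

Step 1: prey: 42+8-18=32; pred: 15+6-4=17
Step 2: prey: 32+6-16=22; pred: 17+5-5=17
Step 3: prey: 22+4-11=15; pred: 17+3-5=15
Step 4: prey: 15+3-6=12; pred: 15+2-4=13
Step 5: prey: 12+2-4=10; pred: 13+1-3=11
Step 6: prey: 10+2-3=9; pred: 11+1-3=9
Step 7: prey: 9+1-2=8; pred: 9+0-2=7
Step 8: prey: 8+1-1=8; pred: 7+0-2=5
Step 9: prey: 8+1-1=8; pred: 5+0-1=4
Step 10: prey: 8+1-0=9; pred: 4+0-1=3
Step 11: prey: 9+1-0=10; pred: 3+0-0=3
Step 12: prey: 10+2-0=12; pred: 3+0-0=3
Step 13: prey: 12+2-1=13; pred: 3+0-0=3
Step 14: prey: 13+2-1=14; pred: 3+0-0=3
Step 15: prey: 14+2-1=15; pred: 3+0-0=3
No extinction within 15 steps

Answer: 16 both-alive 15 3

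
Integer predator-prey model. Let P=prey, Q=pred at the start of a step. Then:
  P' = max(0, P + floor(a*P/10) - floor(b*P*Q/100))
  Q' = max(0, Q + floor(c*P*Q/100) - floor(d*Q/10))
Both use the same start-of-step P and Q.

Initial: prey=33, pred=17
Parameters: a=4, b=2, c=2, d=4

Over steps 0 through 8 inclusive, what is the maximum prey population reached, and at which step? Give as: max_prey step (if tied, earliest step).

Step 1: prey: 33+13-11=35; pred: 17+11-6=22
Step 2: prey: 35+14-15=34; pred: 22+15-8=29
Step 3: prey: 34+13-19=28; pred: 29+19-11=37
Step 4: prey: 28+11-20=19; pred: 37+20-14=43
Step 5: prey: 19+7-16=10; pred: 43+16-17=42
Step 6: prey: 10+4-8=6; pred: 42+8-16=34
Step 7: prey: 6+2-4=4; pred: 34+4-13=25
Step 8: prey: 4+1-2=3; pred: 25+2-10=17
Max prey = 35 at step 1

Answer: 35 1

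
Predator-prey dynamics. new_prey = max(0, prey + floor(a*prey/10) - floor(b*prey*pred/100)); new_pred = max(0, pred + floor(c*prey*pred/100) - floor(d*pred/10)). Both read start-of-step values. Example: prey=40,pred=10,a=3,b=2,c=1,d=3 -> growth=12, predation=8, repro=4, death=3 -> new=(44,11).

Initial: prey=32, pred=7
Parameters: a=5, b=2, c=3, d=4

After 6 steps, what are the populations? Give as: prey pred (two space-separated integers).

Answer: 0 115

Derivation:
Step 1: prey: 32+16-4=44; pred: 7+6-2=11
Step 2: prey: 44+22-9=57; pred: 11+14-4=21
Step 3: prey: 57+28-23=62; pred: 21+35-8=48
Step 4: prey: 62+31-59=34; pred: 48+89-19=118
Step 5: prey: 34+17-80=0; pred: 118+120-47=191
Step 6: prey: 0+0-0=0; pred: 191+0-76=115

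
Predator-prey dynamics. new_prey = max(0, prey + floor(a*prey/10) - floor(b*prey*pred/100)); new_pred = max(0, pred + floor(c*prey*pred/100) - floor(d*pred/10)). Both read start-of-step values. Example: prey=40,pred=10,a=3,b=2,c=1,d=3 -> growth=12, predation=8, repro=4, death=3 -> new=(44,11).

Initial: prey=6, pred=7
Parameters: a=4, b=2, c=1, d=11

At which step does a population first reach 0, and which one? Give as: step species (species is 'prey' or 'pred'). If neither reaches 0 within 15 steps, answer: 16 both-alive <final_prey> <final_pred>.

Step 1: prey: 6+2-0=8; pred: 7+0-7=0
First extinction: pred at step 1

Answer: 1 pred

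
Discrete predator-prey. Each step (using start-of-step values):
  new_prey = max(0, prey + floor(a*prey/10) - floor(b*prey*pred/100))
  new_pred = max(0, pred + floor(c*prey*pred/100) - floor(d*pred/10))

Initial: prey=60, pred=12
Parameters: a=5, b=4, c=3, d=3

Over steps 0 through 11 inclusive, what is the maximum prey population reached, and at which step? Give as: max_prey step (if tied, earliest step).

Answer: 62 1

Derivation:
Step 1: prey: 60+30-28=62; pred: 12+21-3=30
Step 2: prey: 62+31-74=19; pred: 30+55-9=76
Step 3: prey: 19+9-57=0; pred: 76+43-22=97
Step 4: prey: 0+0-0=0; pred: 97+0-29=68
Step 5: prey: 0+0-0=0; pred: 68+0-20=48
Step 6: prey: 0+0-0=0; pred: 48+0-14=34
Step 7: prey: 0+0-0=0; pred: 34+0-10=24
Step 8: prey: 0+0-0=0; pred: 24+0-7=17
Step 9: prey: 0+0-0=0; pred: 17+0-5=12
Step 10: prey: 0+0-0=0; pred: 12+0-3=9
Step 11: prey: 0+0-0=0; pred: 9+0-2=7
Max prey = 62 at step 1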